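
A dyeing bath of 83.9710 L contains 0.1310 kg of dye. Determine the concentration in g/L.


Formula: Conc = dye_mass(kg) / volume(L) * 1000
Substituting: Conc = 0.1310 / 83.9710 * 1000
Result: 1.5601 g/L


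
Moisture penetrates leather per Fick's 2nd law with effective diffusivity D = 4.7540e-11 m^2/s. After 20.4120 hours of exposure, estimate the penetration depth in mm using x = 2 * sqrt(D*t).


t = 20.4120 hr * 3600 = 73483.2000 s
D * t = 4.7540e-11 * 73483.2000 = 3.4934e-06
x = 2 * sqrt(D*t) = 2 * sqrt(3.4934e-06) = 0.00373812 m = 3.7381 mm


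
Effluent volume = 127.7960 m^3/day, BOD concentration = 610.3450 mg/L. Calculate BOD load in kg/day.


Formula: BOD_load = volume * conc / 1000
Substituting: BOD_load = 127.7960 * 610.3450 / 1000
Result: 77.9996 kg/day


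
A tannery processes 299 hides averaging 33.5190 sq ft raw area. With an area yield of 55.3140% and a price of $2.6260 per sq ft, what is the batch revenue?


Raw_total = N * avg_area = 299 * 33.5190 = 10022.1810 sq ft
Finished = Raw_total * yield / 100 = 10022.1810 * 55.3140 / 100 = 5543.6692 sq ft
Value = Finished * price = 5543.6692 * 2.6260 = 14557.6753 $


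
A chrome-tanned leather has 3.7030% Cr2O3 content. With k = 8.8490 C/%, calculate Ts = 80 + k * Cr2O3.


Formula: Ts = 80 + k * Cr2O3
Substituting: Ts = 80 + 8.8490 * 3.7030
Result: 112.7678 C


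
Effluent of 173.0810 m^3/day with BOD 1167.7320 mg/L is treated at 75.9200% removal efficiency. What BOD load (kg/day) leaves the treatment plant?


Load_in = volume * conc / 1000 = 173.0810 * 1167.7320 / 1000 = 202.1122 kg/day
Removed = Load_in * eff / 100 = 202.1122 * 75.9200 / 100 = 153.4436 kg/day
Load_out = Load_in - Removed = 202.1122 - 153.4436 = 48.6686 kg/day


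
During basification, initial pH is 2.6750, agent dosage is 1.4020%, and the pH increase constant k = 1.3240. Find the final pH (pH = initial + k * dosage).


Formula: pH_final = pH_initial + k * base_pct
Substituting: pH_final = 2.6750 + 1.3240 * 1.4020
Result: 4.5312


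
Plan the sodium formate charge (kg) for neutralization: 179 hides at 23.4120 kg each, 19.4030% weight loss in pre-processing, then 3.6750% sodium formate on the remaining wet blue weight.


Total_raw = N * avg_wt = 179 * 23.4120 = 4190.7480 kg
Substrate = Total_raw * (1 - loss/100) = 4190.7480 * (1 - 19.4030/100) = 3377.6172 kg
Neutralizer = Substrate * pct / 100 = 3377.6172 * 3.6750 / 100 = 124.1274 kg


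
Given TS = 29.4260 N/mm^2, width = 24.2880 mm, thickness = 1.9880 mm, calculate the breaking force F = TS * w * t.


Formula: F = TS * w * t
Substituting: F = 29.4260 * 24.2880 * 1.9880
Result: 1420.8210 N


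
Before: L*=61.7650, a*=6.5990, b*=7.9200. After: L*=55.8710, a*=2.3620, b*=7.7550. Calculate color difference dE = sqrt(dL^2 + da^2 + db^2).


dL = -5.8940, da = -4.2370, db = -0.1650
dE = sqrt((-5.8940)^2 + (-4.2370)^2 + (-0.1650)^2) = 7.2608


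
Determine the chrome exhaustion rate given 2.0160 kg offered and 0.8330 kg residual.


Formula: Uptake = (offered - residual) / offered * 100
Substituting: Uptake = (2.0160 - 0.8330) / 2.0160 * 100
Result: 58.6806 %


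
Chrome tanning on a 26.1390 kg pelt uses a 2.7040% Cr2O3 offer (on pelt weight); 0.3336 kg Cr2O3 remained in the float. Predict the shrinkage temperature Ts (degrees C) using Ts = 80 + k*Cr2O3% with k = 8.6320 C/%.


Offered = pelt * offer_pct / 100 = 26.1390 * 2.7040 / 100 = 0.7068 kg
Uptake = offered - residual = 0.7068 - 0.3336 = 0.3732 kg
Cr2O3% on pelt = uptake / pelt * 100 = 0.3732 / 26.1390 * 100 = 1.4277 %
Ts = 80 + k * Cr2O3% = 80 + 8.6320 * 1.4277 = 92.3243 C


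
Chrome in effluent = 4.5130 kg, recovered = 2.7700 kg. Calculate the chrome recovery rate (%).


Formula: Recovery = recovered / input * 100
Substituting: Recovery = 2.7700 / 4.5130 * 100
Result: 61.3782 %


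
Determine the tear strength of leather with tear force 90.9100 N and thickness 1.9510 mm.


Formula: Tear strength = force / thickness
Substituting: Tear strength = 90.9100 / 1.9510
Result: 46.5966 N/mm


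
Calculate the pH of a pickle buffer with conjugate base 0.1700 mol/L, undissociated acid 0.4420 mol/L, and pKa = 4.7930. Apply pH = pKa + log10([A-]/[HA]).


ratio = [A-] / [HA] = 0.1700 / 0.4420 = 0.3846
log10(ratio) = -0.4150
pH = pKa + log10(ratio) = 4.7930 - 0.4150 = 4.3780


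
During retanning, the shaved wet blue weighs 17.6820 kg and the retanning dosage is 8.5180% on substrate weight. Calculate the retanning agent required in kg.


Formula: Retan = substrate * pct / 100
Substituting: Retan = 17.6820 * 8.5180 / 100
Result: 1.5062 kg


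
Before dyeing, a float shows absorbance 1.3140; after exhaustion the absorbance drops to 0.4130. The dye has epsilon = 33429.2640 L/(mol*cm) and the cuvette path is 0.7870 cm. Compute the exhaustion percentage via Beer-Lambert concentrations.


c_initial = A_i / (epsilon * l) = 1.3140 / (33429.2640 * 0.7870) = 4.9945e-05 mol/L
c_final = A_f / (epsilon * l) = 0.4130 / (33429.2640 * 0.7870) = 1.5698e-05 mol/L
Exhaustion = (c_initial - c_final) / c_initial * 100 = (4.9945e-05 - 1.5698e-05) / 4.9945e-05 * 100 = 68.5693 %


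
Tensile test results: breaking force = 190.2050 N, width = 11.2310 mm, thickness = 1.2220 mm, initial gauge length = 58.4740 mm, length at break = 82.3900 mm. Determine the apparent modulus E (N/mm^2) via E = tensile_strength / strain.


TS = F / (w * t) = 190.2050 / (11.2310 * 1.2220) = 13.8590 N/mm^2
strain = (Lf - L0) / L0 = (82.3900 - 58.4740) / 58.4740 = 0.4090
E = TS / strain = 13.8590 / 0.4090 = 33.8849 N/mm^2


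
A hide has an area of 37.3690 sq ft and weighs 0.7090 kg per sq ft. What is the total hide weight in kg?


Formula: Weight = area * weight_per_sqft
Substituting: Weight = 37.3690 * 0.7090
Result: 26.4946 kg


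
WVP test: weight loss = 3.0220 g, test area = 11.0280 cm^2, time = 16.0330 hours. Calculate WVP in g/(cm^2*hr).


Formula: WVP = loss / (area * time)
Substituting: WVP = 3.0220 / (11.0280 * 16.0330)
Result: 0.0170916 g/(cm^2*hr)


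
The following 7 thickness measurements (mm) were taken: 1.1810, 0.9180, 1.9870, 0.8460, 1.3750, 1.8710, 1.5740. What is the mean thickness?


Formula: Average = sum / n
Substituting: Average = 9.7520 / 7
Result: 1.3931 mm


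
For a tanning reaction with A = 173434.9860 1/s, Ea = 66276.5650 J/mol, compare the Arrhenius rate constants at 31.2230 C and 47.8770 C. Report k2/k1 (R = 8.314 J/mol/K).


T1 = 31.2230 + 273.15 = 304.3730 K; T2 = 47.8770 + 273.15 = 321.0270 K
k1 = A * exp(-Ea/(R*T1)) = 173434.9860 * exp(-66276.5650/(8.314*304.3730)) = 7.3240e-07 1/s
k2 = A * exp(-Ea/(R*T2)) = 173434.9860 * exp(-66276.5650/(8.314*321.0270)) = 2.8498e-06 1/s
k2/k1 = 2.8498e-06 / 7.3240e-07 = 3.8911


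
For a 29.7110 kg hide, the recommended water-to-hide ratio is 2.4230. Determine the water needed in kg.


Formula: Water = hide_weight * ratio
Substituting: Water = 29.7110 * 2.4230
Result: 71.9898 kg


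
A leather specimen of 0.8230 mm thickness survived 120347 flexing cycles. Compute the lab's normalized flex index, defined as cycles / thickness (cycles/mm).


Formula: Index = cycles / thickness
Substituting: Index = 120347 / 0.8230
Result: 146229.6476 cycles/mm


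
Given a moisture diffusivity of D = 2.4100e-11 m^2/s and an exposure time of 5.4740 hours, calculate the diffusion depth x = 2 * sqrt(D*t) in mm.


t = 5.4740 hr * 3600 = 19706.4000 s
D * t = 2.4100e-11 * 19706.4000 = 4.7492e-07
x = 2 * sqrt(D*t) = 2 * sqrt(4.7492e-07) = 0.00137829 m = 1.3783 mm


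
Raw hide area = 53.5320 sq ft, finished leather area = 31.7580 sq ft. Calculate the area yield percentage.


Formula: Yield = finished / raw * 100
Substituting: Yield = 31.7580 / 53.5320 * 100
Result: 59.3253 %


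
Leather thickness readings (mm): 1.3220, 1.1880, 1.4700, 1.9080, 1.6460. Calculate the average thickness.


Formula: Average = sum / n
Substituting: Average = 7.5340 / 5
Result: 1.5068 mm


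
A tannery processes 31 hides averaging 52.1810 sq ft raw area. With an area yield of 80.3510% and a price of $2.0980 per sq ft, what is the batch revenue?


Raw_total = N * avg_area = 31 * 52.1810 = 1617.6110 sq ft
Finished = Raw_total * yield / 100 = 1617.6110 * 80.3510 / 100 = 1299.7666 sq ft
Value = Finished * price = 1299.7666 * 2.0980 = 2726.9104 $


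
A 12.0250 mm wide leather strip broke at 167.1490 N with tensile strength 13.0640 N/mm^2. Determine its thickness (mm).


Formula: t = F / (TS * w)
Substituting: t = 167.1490 / (13.0640 * 12.0250)
Result: 1.0640 mm


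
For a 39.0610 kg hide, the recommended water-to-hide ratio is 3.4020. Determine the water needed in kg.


Formula: Water = hide_weight * ratio
Substituting: Water = 39.0610 * 3.4020
Result: 132.8855 kg


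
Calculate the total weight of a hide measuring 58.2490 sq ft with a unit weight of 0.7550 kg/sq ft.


Formula: Weight = area * weight_per_sqft
Substituting: Weight = 58.2490 * 0.7550
Result: 43.9780 kg


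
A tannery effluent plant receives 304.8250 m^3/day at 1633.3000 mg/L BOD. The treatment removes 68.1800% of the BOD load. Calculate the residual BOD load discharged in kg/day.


Load_in = volume * conc / 1000 = 304.8250 * 1633.3000 / 1000 = 497.8707 kg/day
Removed = Load_in * eff / 100 = 497.8707 * 68.1800 / 100 = 339.4482 kg/day
Load_out = Load_in - Removed = 497.8707 - 339.4482 = 158.4224 kg/day


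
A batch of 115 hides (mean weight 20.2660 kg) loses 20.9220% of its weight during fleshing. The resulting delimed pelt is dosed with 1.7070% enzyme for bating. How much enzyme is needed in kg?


Total_raw = N * avg_wt = 115 * 20.2660 = 2330.5900 kg
Substrate = Total_raw * (1 - loss/100) = 2330.5900 * (1 - 20.9220/100) = 1842.9840 kg
Enzyme = Substrate * pct / 100 = 1842.9840 * 1.7070 / 100 = 31.4597 kg


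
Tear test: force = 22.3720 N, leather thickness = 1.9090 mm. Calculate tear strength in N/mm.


Formula: Tear strength = force / thickness
Substituting: Tear strength = 22.3720 / 1.9090
Result: 11.7192 N/mm


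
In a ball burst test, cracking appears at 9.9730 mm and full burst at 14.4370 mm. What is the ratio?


Formula: Ratio = crack / burst
Substituting: Ratio = 9.9730 / 14.4370
Result: 0.6908


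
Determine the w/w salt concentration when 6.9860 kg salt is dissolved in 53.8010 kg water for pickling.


Formula: Conc = salt / (water + salt) * 100
Substituting: Conc = 6.9860 / (53.8010 + 6.9860) * 100
Result: 11.4926 %


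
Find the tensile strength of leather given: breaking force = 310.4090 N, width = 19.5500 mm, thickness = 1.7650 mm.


Formula: TS = force / (width * thickness)
Substituting: TS = 310.4090 / (19.5500 * 1.7650)
Result: 8.9959 N/mm^2


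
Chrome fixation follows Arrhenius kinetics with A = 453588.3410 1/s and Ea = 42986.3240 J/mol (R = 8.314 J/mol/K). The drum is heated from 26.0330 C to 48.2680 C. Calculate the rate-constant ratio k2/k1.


T1 = 26.0330 + 273.15 = 299.1830 K; T2 = 48.2680 + 273.15 = 321.4180 K
k1 = A * exp(-Ea/(R*T1)) = 453588.3410 * exp(-42986.3240/(8.314*299.1830)) = 0.0141699 1/s
k2 = A * exp(-Ea/(R*T2)) = 453588.3410 * exp(-42986.3240/(8.314*321.4180)) = 0.0468348 1/s
k2/k1 = 0.0468348 / 0.0141699 = 3.3052


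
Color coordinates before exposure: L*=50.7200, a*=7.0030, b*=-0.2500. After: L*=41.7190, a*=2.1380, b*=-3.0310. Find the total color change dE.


dL = -9.0010, da = -4.8650, db = -2.7810
dE = sqrt((-9.0010)^2 + (-4.8650)^2 + (-2.7810)^2) = 10.6028


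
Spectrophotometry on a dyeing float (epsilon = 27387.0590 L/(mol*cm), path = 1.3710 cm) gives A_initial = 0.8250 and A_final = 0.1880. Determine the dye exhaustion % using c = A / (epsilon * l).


c_initial = A_i / (epsilon * l) = 0.8250 / (27387.0590 * 1.3710) = 2.1972e-05 mol/L
c_final = A_f / (epsilon * l) = 0.1880 / (27387.0590 * 1.3710) = 5.0070e-06 mol/L
Exhaustion = (c_initial - c_final) / c_initial * 100 = (2.1972e-05 - 5.0070e-06) / 2.1972e-05 * 100 = 77.2121 %


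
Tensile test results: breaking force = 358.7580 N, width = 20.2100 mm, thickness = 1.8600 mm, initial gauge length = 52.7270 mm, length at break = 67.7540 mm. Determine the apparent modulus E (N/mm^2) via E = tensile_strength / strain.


TS = F / (w * t) = 358.7580 / (20.2100 * 1.8600) = 9.5438 N/mm^2
strain = (Lf - L0) / L0 = (67.7540 - 52.7270) / 52.7270 = 0.2850
E = TS / strain = 9.5438 / 0.2850 = 33.4875 N/mm^2


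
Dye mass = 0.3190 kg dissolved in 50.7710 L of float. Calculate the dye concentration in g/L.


Formula: Conc = dye_mass(kg) / volume(L) * 1000
Substituting: Conc = 0.3190 / 50.7710 * 1000
Result: 6.2831 g/L


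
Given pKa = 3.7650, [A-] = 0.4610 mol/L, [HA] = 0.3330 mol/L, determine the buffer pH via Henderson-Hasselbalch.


ratio = [A-] / [HA] = 0.4610 / 0.3330 = 1.3844
log10(ratio) = 0.1413
pH = pKa + log10(ratio) = 3.7650 + 0.1413 = 3.9063


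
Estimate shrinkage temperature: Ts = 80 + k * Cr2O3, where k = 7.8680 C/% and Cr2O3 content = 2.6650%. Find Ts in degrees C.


Formula: Ts = 80 + k * Cr2O3
Substituting: Ts = 80 + 7.8680 * 2.6650
Result: 100.9682 C


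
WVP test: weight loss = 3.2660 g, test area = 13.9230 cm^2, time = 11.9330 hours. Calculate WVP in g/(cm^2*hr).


Formula: WVP = loss / (area * time)
Substituting: WVP = 3.2660 / (13.9230 * 11.9330)
Result: 0.0196577 g/(cm^2*hr)


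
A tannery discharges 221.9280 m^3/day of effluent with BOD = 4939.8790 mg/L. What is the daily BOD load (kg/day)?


Formula: BOD_load = volume * conc / 1000
Substituting: BOD_load = 221.9280 * 4939.8790 / 1000
Result: 1096.2975 kg/day


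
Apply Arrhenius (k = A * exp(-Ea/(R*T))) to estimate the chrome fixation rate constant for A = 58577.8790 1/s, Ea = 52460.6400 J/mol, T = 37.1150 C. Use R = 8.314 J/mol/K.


T_K = T_C + 273.15 = 37.1150 + 273.15 = 310.2650 K
exponent = -Ea / (R * T_K) = -52460.6400 / (8.314 * 310.2650) = -20.3372
k = A * exp(exponent) = 58577.8790 * exp(-20.3372) = 8.6180e-05 1/s


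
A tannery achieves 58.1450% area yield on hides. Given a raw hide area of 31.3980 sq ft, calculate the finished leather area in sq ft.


Formula: finished = raw * yield / 100
Substituting: finished = 31.3980 * 58.1450 / 100
Result: 18.2564 sq ft


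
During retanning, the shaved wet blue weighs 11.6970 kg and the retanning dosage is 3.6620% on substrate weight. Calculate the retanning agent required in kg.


Formula: Retan = substrate * pct / 100
Substituting: Retan = 11.6970 * 3.6620 / 100
Result: 0.4283 kg


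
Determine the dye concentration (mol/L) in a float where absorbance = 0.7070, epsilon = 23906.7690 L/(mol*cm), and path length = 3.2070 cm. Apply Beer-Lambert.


Formula: c = A / (epsilon * l)
Substituting: c = 0.7070 / (23906.7690 * 3.2070)
Result: 9.2215e-06 mol/L


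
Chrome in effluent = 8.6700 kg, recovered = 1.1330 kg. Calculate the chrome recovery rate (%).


Formula: Recovery = recovered / input * 100
Substituting: Recovery = 1.1330 / 8.6700 * 100
Result: 13.0681 %


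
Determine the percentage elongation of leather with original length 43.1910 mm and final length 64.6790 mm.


Formula: Elongation = (Lf - L0) / L0 * 100
Substituting: Elongation = (64.6790 - 43.1910) / 43.1910 * 100
Result: 49.7511 %


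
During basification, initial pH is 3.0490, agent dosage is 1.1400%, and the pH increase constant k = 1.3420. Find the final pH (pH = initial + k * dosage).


Formula: pH_final = pH_initial + k * base_pct
Substituting: pH_final = 3.0490 + 1.3420 * 1.1400
Result: 4.5789


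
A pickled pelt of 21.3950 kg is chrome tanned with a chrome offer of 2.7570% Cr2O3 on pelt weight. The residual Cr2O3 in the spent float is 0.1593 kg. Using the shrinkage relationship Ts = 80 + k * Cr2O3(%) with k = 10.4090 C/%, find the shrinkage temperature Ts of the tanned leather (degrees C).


Offered = pelt * offer_pct / 100 = 21.3950 * 2.7570 / 100 = 0.5899 kg
Uptake = offered - residual = 0.5899 - 0.1593 = 0.4306 kg
Cr2O3% on pelt = uptake / pelt * 100 = 0.4306 / 21.3950 * 100 = 2.0124 %
Ts = 80 + k * Cr2O3% = 80 + 10.4090 * 2.0124 = 100.9474 C


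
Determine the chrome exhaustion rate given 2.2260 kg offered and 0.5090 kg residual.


Formula: Uptake = (offered - residual) / offered * 100
Substituting: Uptake = (2.2260 - 0.5090) / 2.2260 * 100
Result: 77.1339 %


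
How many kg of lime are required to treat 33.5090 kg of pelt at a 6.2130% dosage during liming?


Formula: Lime = substrate * pct / 100
Substituting: Lime = 33.5090 * 6.2130 / 100
Result: 2.0819 kg


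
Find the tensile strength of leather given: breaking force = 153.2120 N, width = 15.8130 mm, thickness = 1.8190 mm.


Formula: TS = force / (width * thickness)
Substituting: TS = 153.2120 / (15.8130 * 1.8190)
Result: 5.3265 N/mm^2


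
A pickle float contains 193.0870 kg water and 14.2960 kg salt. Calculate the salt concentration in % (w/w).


Formula: Conc = salt / (water + salt) * 100
Substituting: Conc = 14.2960 / (193.0870 + 14.2960) * 100
Result: 6.8935 %


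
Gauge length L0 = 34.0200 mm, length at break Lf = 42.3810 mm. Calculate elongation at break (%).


Formula: Elongation = (Lf - L0) / L0 * 100
Substituting: Elongation = (42.3810 - 34.0200) / 34.0200 * 100
Result: 24.5767 %


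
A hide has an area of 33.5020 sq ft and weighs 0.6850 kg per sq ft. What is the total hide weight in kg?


Formula: Weight = area * weight_per_sqft
Substituting: Weight = 33.5020 * 0.6850
Result: 22.9489 kg


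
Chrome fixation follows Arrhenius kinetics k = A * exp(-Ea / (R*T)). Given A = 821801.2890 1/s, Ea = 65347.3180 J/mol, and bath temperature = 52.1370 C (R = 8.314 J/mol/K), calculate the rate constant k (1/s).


T_K = T_C + 273.15 = 52.1370 + 273.15 = 325.2870 K
exponent = -Ea / (R * T_K) = -65347.3180 / (8.314 * 325.2870) = -24.1630
k = A * exp(exponent) = 821801.2890 * exp(-24.1630) = 2.6358e-05 1/s


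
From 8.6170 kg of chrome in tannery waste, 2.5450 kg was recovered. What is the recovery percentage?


Formula: Recovery = recovered / input * 100
Substituting: Recovery = 2.5450 / 8.6170 * 100
Result: 29.5346 %


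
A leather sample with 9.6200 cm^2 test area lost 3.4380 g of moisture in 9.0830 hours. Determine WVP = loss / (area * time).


Formula: WVP = loss / (area * time)
Substituting: WVP = 3.4380 / (9.6200 * 9.0830)
Result: 0.0393461 g/(cm^2*hr)


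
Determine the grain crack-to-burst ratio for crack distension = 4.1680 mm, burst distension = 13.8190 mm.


Formula: Ratio = crack / burst
Substituting: Ratio = 4.1680 / 13.8190
Result: 0.3016


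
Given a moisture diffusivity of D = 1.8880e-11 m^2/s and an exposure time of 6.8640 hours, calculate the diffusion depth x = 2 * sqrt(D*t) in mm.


t = 6.8640 hr * 3600 = 24710.4000 s
D * t = 1.8880e-11 * 24710.4000 = 4.6653e-07
x = 2 * sqrt(D*t) = 2 * sqrt(4.6653e-07) = 0.00136606 m = 1.3661 mm


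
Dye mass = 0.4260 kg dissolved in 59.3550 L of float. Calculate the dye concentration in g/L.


Formula: Conc = dye_mass(kg) / volume(L) * 1000
Substituting: Conc = 0.4260 / 59.3550 * 1000
Result: 7.1772 g/L


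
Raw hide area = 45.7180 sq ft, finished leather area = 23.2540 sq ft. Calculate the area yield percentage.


Formula: Yield = finished / raw * 100
Substituting: Yield = 23.2540 / 45.7180 * 100
Result: 50.8640 %


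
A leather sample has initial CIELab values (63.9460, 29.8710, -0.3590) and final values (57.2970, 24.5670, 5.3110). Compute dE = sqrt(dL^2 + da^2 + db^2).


dL = -6.6490, da = -5.3040, db = 5.6700
dE = sqrt((-6.6490)^2 + (-5.3040)^2 + 5.6700^2) = 10.2221


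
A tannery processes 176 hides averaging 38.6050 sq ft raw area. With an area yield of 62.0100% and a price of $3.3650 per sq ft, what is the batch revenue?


Raw_total = N * avg_area = 176 * 38.6050 = 6794.4800 sq ft
Finished = Raw_total * yield / 100 = 6794.4800 * 62.0100 / 100 = 4213.2570 sq ft
Value = Finished * price = 4213.2570 * 3.3650 = 14177.6100 $


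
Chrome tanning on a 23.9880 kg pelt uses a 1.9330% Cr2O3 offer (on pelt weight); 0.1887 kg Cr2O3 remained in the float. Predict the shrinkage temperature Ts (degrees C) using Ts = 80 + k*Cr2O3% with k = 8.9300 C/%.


Offered = pelt * offer_pct / 100 = 23.9880 * 1.9330 / 100 = 0.4637 kg
Uptake = offered - residual = 0.4637 - 0.1887 = 0.2750 kg
Cr2O3% on pelt = uptake / pelt * 100 = 0.2750 / 23.9880 * 100 = 1.1464 %
Ts = 80 + k * Cr2O3% = 80 + 8.9300 * 1.1464 = 90.2370 C


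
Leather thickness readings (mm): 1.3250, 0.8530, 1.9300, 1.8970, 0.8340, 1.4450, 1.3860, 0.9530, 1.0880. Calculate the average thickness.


Formula: Average = sum / n
Substituting: Average = 11.7110 / 9
Result: 1.3012 mm


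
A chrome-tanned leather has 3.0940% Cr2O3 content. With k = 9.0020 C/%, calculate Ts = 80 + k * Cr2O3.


Formula: Ts = 80 + k * Cr2O3
Substituting: Ts = 80 + 9.0020 * 3.0940
Result: 107.8522 C


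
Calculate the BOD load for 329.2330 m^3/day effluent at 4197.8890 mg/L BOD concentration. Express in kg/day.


Formula: BOD_load = volume * conc / 1000
Substituting: BOD_load = 329.2330 * 4197.8890 / 1000
Result: 1382.0836 kg/day


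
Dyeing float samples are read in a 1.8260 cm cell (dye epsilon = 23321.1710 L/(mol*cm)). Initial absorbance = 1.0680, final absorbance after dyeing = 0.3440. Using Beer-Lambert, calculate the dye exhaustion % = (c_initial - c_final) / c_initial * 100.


c_initial = A_i / (epsilon * l) = 1.0680 / (23321.1710 * 1.8260) = 2.5080e-05 mol/L
c_final = A_f / (epsilon * l) = 0.3440 / (23321.1710 * 1.8260) = 8.0781e-06 mol/L
Exhaustion = (c_initial - c_final) / c_initial * 100 = (2.5080e-05 - 8.0781e-06) / 2.5080e-05 * 100 = 67.7903 %


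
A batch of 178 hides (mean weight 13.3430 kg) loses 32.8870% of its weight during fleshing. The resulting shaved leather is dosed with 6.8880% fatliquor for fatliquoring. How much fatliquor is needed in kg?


Total_raw = N * avg_wt = 178 * 13.3430 = 2375.0540 kg
Substrate = Total_raw * (1 - loss/100) = 2375.0540 * (1 - 32.8870/100) = 1593.9700 kg
Fat = Substrate * pct / 100 = 1593.9700 * 6.8880 / 100 = 109.7927 kg


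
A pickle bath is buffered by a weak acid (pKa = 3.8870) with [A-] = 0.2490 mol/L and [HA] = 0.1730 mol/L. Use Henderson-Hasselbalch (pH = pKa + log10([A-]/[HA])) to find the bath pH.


ratio = [A-] / [HA] = 0.2490 / 0.1730 = 1.4393
log10(ratio) = 0.1582
pH = pKa + log10(ratio) = 3.8870 + 0.1582 = 4.0452


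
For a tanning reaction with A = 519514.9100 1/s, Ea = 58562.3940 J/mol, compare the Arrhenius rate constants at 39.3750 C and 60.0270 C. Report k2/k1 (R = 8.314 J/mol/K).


T1 = 39.3750 + 273.15 = 312.5250 K; T2 = 60.0270 + 273.15 = 333.1770 K
k1 = A * exp(-Ea/(R*T1)) = 519514.9100 * exp(-58562.3940/(8.314*312.5250)) = 8.4581e-05 1/s
k2 = A * exp(-Ea/(R*T2)) = 519514.9100 * exp(-58562.3940/(8.314*333.1770)) = 3.4198e-04 1/s
k2/k1 = 3.4198e-04 / 8.4581e-05 = 4.0432


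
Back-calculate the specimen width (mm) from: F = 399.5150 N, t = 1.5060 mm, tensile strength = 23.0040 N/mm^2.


Formula: w = F / (TS * t)
Substituting: w = 399.5150 / (23.0040 * 1.5060)
Result: 11.5320 mm


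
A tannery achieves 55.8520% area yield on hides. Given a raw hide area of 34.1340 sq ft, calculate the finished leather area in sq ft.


Formula: finished = raw * yield / 100
Substituting: finished = 34.1340 * 55.8520 / 100
Result: 19.0645 sq ft


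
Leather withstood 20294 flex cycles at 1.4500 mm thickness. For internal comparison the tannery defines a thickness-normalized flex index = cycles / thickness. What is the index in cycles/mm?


Formula: Index = cycles / thickness
Substituting: Index = 20294 / 1.4500
Result: 13995.8621 cycles/mm


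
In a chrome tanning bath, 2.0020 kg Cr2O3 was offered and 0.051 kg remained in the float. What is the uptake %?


Formula: Uptake = (offered - residual) / offered * 100
Substituting: Uptake = (2.0020 - 0.051) / 2.0020 * 100
Result: 97.4525 %


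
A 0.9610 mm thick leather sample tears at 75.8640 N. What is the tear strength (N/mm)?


Formula: Tear strength = force / thickness
Substituting: Tear strength = 75.8640 / 0.9610
Result: 78.9428 N/mm


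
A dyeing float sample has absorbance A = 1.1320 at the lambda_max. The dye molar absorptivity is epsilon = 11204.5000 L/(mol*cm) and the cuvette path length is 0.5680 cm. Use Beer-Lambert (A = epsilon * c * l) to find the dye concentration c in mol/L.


Formula: c = A / (epsilon * l)
Substituting: c = 1.1320 / (11204.5000 * 0.5680)
Result: 1.7787e-04 mol/L


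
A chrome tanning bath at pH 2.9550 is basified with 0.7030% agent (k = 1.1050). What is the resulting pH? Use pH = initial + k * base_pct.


Formula: pH_final = pH_initial + k * base_pct
Substituting: pH_final = 2.9550 + 1.1050 * 0.7030
Result: 3.7318


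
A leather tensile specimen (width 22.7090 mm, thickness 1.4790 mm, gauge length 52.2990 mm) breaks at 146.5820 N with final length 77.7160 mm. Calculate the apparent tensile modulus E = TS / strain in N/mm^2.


TS = F / (w * t) = 146.5820 / (22.7090 * 1.4790) = 4.3643 N/mm^2
strain = (Lf - L0) / L0 = (77.7160 - 52.2990) / 52.2990 = 0.4860
E = TS / strain = 4.3643 / 0.4860 = 8.9801 N/mm^2


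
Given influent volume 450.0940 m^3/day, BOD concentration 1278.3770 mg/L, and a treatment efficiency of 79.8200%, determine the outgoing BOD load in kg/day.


Load_in = volume * conc / 1000 = 450.0940 * 1278.3770 / 1000 = 575.3898 kg/day
Removed = Load_in * eff / 100 = 575.3898 * 79.8200 / 100 = 459.2762 kg/day
Load_out = Load_in - Removed = 575.3898 - 459.2762 = 116.1137 kg/day


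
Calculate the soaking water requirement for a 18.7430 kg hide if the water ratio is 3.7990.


Formula: Water = hide_weight * ratio
Substituting: Water = 18.7430 * 3.7990
Result: 71.2047 kg


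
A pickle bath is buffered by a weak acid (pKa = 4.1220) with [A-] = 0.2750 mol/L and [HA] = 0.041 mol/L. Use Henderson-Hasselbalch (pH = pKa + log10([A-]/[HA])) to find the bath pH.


ratio = [A-] / [HA] = 0.2750 / 0.041 = 6.7073
log10(ratio) = 0.8265
pH = pKa + log10(ratio) = 4.1220 + 0.8265 = 4.9485


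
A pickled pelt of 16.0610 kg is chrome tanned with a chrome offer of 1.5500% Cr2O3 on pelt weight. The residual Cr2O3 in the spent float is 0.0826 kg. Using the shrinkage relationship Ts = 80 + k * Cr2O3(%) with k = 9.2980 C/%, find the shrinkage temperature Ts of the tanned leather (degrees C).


Offered = pelt * offer_pct / 100 = 16.0610 * 1.5500 / 100 = 0.2489 kg
Uptake = offered - residual = 0.2489 - 0.0826 = 0.1663 kg
Cr2O3% on pelt = uptake / pelt * 100 = 0.1663 / 16.0610 * 100 = 1.0357 %
Ts = 80 + k * Cr2O3% = 80 + 9.2980 * 1.0357 = 89.6300 C


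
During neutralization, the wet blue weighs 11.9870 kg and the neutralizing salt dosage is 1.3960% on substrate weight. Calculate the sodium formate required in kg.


Formula: Neutralizer = substrate * pct / 100
Substituting: Neutralizer = 11.9870 * 1.3960 / 100
Result: 0.1673 kg


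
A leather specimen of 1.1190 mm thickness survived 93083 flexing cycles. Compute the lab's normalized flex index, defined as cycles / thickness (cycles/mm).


Formula: Index = cycles / thickness
Substituting: Index = 93083 / 1.1190
Result: 83184.0929 cycles/mm


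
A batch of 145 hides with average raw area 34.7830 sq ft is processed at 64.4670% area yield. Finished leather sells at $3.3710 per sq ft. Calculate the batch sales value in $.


Raw_total = N * avg_area = 145 * 34.7830 = 5043.5350 sq ft
Finished = Raw_total * yield / 100 = 5043.5350 * 64.4670 / 100 = 3251.4157 sq ft
Value = Finished * price = 3251.4157 * 3.3710 = 10960.5224 $


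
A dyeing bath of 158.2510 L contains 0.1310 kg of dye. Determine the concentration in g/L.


Formula: Conc = dye_mass(kg) / volume(L) * 1000
Substituting: Conc = 0.1310 / 158.2510 * 1000
Result: 0.8278 g/L


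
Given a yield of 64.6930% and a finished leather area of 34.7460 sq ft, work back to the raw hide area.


Formula: raw = finished * 100 / yield
Substituting: raw = 34.7460 * 100 / 64.6930
Result: 53.7091 sq ft


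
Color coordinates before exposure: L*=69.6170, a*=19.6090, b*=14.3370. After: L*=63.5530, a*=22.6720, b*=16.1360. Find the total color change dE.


dL = -6.0640, da = 3.0630, db = 1.7990
dE = sqrt((-6.0640)^2 + 3.0630^2 + 1.7990^2) = 7.0278


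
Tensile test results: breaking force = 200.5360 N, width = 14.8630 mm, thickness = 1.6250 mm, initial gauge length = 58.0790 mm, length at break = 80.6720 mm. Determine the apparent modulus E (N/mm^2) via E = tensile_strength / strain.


TS = F / (w * t) = 200.5360 / (14.8630 * 1.6250) = 8.3030 N/mm^2
strain = (Lf - L0) / L0 = (80.6720 - 58.0790) / 58.0790 = 0.3890
E = TS / strain = 8.3030 / 0.3890 = 21.3441 N/mm^2


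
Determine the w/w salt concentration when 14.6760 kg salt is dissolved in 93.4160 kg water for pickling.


Formula: Conc = salt / (water + salt) * 100
Substituting: Conc = 14.6760 / (93.4160 + 14.6760) * 100
Result: 13.5773 %


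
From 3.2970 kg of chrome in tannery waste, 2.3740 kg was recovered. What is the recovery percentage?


Formula: Recovery = recovered / input * 100
Substituting: Recovery = 2.3740 / 3.2970 * 100
Result: 72.0049 %


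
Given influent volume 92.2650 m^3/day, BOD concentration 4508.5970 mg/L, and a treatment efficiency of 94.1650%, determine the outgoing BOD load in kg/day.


Load_in = volume * conc / 1000 = 92.2650 * 4508.5970 / 1000 = 415.9857 kg/day
Removed = Load_in * eff / 100 = 415.9857 * 94.1650 / 100 = 391.7129 kg/day
Load_out = Load_in - Removed = 415.9857 - 391.7129 = 24.2728 kg/day


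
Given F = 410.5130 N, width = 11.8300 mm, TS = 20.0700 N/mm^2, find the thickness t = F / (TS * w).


Formula: t = F / (TS * w)
Substituting: t = 410.5130 / (20.0700 * 11.8300)
Result: 1.7290 mm


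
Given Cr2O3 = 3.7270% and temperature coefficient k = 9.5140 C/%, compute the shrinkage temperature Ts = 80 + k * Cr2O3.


Formula: Ts = 80 + k * Cr2O3
Substituting: Ts = 80 + 9.5140 * 3.7270
Result: 115.4587 C


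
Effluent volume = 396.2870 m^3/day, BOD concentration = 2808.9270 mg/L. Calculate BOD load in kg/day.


Formula: BOD_load = volume * conc / 1000
Substituting: BOD_load = 396.2870 * 2808.9270 / 1000
Result: 1113.1413 kg/day


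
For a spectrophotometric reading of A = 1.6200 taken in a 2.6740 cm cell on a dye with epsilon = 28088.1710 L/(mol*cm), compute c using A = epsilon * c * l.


Formula: c = A / (epsilon * l)
Substituting: c = 1.6200 / (28088.1710 * 2.6740)
Result: 2.1569e-05 mol/L


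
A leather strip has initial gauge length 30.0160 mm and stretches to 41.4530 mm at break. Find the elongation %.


Formula: Elongation = (Lf - L0) / L0 * 100
Substituting: Elongation = (41.4530 - 30.0160) / 30.0160 * 100
Result: 38.1030 %


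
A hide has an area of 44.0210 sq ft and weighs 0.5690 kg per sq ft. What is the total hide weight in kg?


Formula: Weight = area * weight_per_sqft
Substituting: Weight = 44.0210 * 0.5690
Result: 25.0479 kg


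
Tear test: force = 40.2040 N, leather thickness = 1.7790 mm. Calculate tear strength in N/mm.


Formula: Tear strength = force / thickness
Substituting: Tear strength = 40.2040 / 1.7790
Result: 22.5992 N/mm


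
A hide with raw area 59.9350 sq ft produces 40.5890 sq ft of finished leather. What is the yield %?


Formula: Yield = finished / raw * 100
Substituting: Yield = 40.5890 / 59.9350 * 100
Result: 67.7217 %


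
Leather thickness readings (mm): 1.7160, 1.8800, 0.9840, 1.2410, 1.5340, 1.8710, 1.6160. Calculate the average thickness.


Formula: Average = sum / n
Substituting: Average = 10.8420 / 7
Result: 1.5489 mm


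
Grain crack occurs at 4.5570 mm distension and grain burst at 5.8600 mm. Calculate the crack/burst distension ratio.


Formula: Ratio = crack / burst
Substituting: Ratio = 4.5570 / 5.8600
Result: 0.7776


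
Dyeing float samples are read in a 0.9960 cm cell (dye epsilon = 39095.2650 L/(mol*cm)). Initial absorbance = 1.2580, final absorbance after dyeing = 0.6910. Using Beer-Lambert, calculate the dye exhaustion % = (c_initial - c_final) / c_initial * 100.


c_initial = A_i / (epsilon * l) = 1.2580 / (39095.2650 * 0.9960) = 3.2307e-05 mol/L
c_final = A_f / (epsilon * l) = 0.6910 / (39095.2650 * 0.9960) = 1.7746e-05 mol/L
Exhaustion = (c_initial - c_final) / c_initial * 100 = (3.2307e-05 - 1.7746e-05) / 3.2307e-05 * 100 = 45.0715 %


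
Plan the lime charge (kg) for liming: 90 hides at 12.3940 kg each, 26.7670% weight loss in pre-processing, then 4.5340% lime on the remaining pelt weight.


Total_raw = N * avg_wt = 90 * 12.3940 = 1115.4600 kg
Substrate = Total_raw * (1 - loss/100) = 1115.4600 * (1 - 26.7670/100) = 816.8848 kg
Lime = Substrate * pct / 100 = 816.8848 * 4.5340 / 100 = 37.0376 kg


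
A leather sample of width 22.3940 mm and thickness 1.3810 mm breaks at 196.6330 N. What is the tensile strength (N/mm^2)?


Formula: TS = force / (width * thickness)
Substituting: TS = 196.6330 / (22.3940 * 1.3810)
Result: 6.3582 N/mm^2


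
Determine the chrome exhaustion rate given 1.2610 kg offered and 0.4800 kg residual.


Formula: Uptake = (offered - residual) / offered * 100
Substituting: Uptake = (1.2610 - 0.4800) / 1.2610 * 100
Result: 61.9350 %


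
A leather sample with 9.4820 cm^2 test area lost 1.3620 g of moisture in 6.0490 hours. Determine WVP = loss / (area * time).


Formula: WVP = loss / (area * time)
Substituting: WVP = 1.3620 / (9.4820 * 6.0490)
Result: 0.0237462 g/(cm^2*hr)


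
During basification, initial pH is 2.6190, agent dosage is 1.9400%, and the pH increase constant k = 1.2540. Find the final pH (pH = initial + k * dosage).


Formula: pH_final = pH_initial + k * base_pct
Substituting: pH_final = 2.6190 + 1.2540 * 1.9400
Result: 5.0518


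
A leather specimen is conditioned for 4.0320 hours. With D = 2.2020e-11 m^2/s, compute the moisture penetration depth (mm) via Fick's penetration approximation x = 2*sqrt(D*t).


t = 4.0320 hr * 3600 = 14515.2000 s
D * t = 2.2020e-11 * 14515.2000 = 3.1962e-07
x = 2 * sqrt(D*t) = 2 * sqrt(3.1962e-07) = 0.00113071 m = 1.1307 mm


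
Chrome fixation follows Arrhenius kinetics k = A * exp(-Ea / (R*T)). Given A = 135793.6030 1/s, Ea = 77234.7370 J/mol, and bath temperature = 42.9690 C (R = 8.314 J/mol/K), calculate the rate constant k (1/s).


T_K = T_C + 273.15 = 42.9690 + 273.15 = 316.1190 K
exponent = -Ea / (R * T_K) = -77234.7370 / (8.314 * 316.1190) = -29.3868
k = A * exp(exponent) = 135793.6030 * exp(-29.3868) = 2.3462e-08 1/s


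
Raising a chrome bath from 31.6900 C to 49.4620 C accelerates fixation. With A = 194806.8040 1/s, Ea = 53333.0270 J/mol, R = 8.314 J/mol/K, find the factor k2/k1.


T1 = 31.6900 + 273.15 = 304.8400 K; T2 = 49.4620 + 273.15 = 322.6120 K
k1 = A * exp(-Ea/(R*T1)) = 194806.8040 * exp(-53333.0270/(8.314*304.8400)) = 1.4145e-04 1/s
k2 = A * exp(-Ea/(R*T2)) = 194806.8040 * exp(-53333.0270/(8.314*322.6120)) = 4.5087e-04 1/s
k2/k1 = 4.5087e-04 / 1.4145e-04 = 3.1875


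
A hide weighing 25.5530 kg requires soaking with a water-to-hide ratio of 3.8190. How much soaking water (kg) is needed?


Formula: Water = hide_weight * ratio
Substituting: Water = 25.5530 * 3.8190
Result: 97.5869 kg


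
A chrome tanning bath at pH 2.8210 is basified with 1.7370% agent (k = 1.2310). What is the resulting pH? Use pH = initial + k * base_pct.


Formula: pH_final = pH_initial + k * base_pct
Substituting: pH_final = 2.8210 + 1.2310 * 1.7370
Result: 4.9592


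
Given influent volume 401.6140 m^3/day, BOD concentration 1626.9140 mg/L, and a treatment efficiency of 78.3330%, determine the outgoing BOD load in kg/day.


Load_in = volume * conc / 1000 = 401.6140 * 1626.9140 / 1000 = 653.3914 kg/day
Removed = Load_in * eff / 100 = 653.3914 * 78.3330 / 100 = 511.8211 kg/day
Load_out = Load_in - Removed = 653.3914 - 511.8211 = 141.5703 kg/day


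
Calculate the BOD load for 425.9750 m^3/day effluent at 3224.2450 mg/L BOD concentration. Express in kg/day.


Formula: BOD_load = volume * conc / 1000
Substituting: BOD_load = 425.9750 * 3224.2450 / 1000
Result: 1373.4478 kg/day


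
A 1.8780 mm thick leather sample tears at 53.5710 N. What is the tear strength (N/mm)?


Formula: Tear strength = force / thickness
Substituting: Tear strength = 53.5710 / 1.8780
Result: 28.5256 N/mm


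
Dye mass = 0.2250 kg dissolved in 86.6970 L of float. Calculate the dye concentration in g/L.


Formula: Conc = dye_mass(kg) / volume(L) * 1000
Substituting: Conc = 0.2250 / 86.6970 * 1000
Result: 2.5952 g/L


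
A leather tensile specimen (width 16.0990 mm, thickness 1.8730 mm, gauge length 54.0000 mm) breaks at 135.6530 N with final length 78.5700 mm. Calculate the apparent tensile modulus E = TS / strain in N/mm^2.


TS = F / (w * t) = 135.6530 / (16.0990 * 1.8730) = 4.4988 N/mm^2
strain = (Lf - L0) / L0 = (78.5700 - 54.0000) / 54.0000 = 0.4550
E = TS / strain = 4.4988 / 0.4550 = 9.8874 N/mm^2


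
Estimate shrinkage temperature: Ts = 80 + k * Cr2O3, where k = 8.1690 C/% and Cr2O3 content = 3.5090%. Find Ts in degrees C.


Formula: Ts = 80 + k * Cr2O3
Substituting: Ts = 80 + 8.1690 * 3.5090
Result: 108.6650 C


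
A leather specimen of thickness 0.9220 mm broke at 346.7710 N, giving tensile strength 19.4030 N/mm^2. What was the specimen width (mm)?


Formula: w = F / (TS * t)
Substituting: w = 346.7710 / (19.4030 * 0.9220)
Result: 19.3840 mm


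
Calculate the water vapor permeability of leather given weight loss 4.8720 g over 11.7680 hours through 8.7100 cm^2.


Formula: WVP = loss / (area * time)
Substituting: WVP = 4.8720 / (8.7100 * 11.7680)
Result: 0.047532 g/(cm^2*hr)


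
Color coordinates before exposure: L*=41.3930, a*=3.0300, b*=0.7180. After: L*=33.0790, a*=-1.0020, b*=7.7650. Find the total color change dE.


dL = -8.3140, da = -4.0320, db = 7.0470
dE = sqrt((-8.3140)^2 + (-4.0320)^2 + 7.0470^2) = 11.6207


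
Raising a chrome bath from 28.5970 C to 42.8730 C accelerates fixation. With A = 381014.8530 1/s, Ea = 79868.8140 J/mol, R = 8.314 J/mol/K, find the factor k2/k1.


T1 = 28.5970 + 273.15 = 301.7470 K; T2 = 42.8730 + 273.15 = 316.0230 K
k1 = A * exp(-Ea/(R*T1)) = 381014.8530 * exp(-79868.8140/(8.314*301.7470)) = 5.6828e-09 1/s
k2 = A * exp(-Ea/(R*T2)) = 381014.8530 * exp(-79868.8140/(8.314*316.0230)) = 2.3942e-08 1/s
k2/k1 = 2.3942e-08 / 5.6828e-09 = 4.2130


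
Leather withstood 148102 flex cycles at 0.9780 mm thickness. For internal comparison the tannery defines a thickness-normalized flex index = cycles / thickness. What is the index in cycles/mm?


Formula: Index = cycles / thickness
Substituting: Index = 148102 / 0.9780
Result: 151433.5378 cycles/mm


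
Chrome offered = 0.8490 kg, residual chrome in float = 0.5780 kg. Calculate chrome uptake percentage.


Formula: Uptake = (offered - residual) / offered * 100
Substituting: Uptake = (0.8490 - 0.5780) / 0.8490 * 100
Result: 31.9199 %


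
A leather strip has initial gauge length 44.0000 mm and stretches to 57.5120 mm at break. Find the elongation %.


Formula: Elongation = (Lf - L0) / L0 * 100
Substituting: Elongation = (57.5120 - 44.0000) / 44.0000 * 100
Result: 30.7091 %


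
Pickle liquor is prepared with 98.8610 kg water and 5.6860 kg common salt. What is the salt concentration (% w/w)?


Formula: Conc = salt / (water + salt) * 100
Substituting: Conc = 5.6860 / (98.8610 + 5.6860) * 100
Result: 5.4387 %


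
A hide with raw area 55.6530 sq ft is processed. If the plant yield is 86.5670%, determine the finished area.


Formula: finished = raw * yield / 100
Substituting: finished = 55.6530 * 86.5670 / 100
Result: 48.1771 sq ft


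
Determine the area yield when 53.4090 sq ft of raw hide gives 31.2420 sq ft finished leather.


Formula: Yield = finished / raw * 100
Substituting: Yield = 31.2420 / 53.4090 * 100
Result: 58.4958 %


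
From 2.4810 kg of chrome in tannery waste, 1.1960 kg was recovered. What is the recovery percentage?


Formula: Recovery = recovered / input * 100
Substituting: Recovery = 1.1960 / 2.4810 * 100
Result: 48.2064 %
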